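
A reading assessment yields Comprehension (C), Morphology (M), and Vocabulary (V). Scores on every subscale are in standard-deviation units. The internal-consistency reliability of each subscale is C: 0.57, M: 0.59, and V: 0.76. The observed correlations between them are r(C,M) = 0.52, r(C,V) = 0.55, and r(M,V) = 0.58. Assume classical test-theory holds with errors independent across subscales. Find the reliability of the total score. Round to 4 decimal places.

0.8286

Var(C+M+V) = 3 + 2·[0.52 + 0.55 + 0.58] = 3 + 3.3 = 6.3.
With uncorrelated errors the cross-covariances are all true-score covariance, so they carry over unchanged; only the diagonal terms shrink to ρᵢσᵢ².
True-score variance = [0.57 + 0.59 + 0.76] + 3.3 = 1.92 + 3.3 = 5.22.
Reliability = 5.22 / 6.3 = 0.8286.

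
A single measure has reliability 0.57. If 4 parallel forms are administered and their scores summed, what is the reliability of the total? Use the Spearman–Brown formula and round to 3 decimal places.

0.841

ρ_k = kρ / (1 + (k−1)ρ) = 4·0.57 / (1 + 3·0.57) = 2.280 / 2.710 = 0.841.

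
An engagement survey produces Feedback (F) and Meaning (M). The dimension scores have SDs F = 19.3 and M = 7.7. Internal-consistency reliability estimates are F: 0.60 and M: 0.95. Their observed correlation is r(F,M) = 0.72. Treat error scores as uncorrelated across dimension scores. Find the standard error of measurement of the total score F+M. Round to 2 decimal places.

Var(total) = 431.78 + 213.998 = 645.778.
True-score variance = 279.82 + 213.998 = 493.818, so reliability = 0.7647.
Error variance = 645.778 − 493.818 = 151.961; SEM = √151.961 = 12.33.

12.33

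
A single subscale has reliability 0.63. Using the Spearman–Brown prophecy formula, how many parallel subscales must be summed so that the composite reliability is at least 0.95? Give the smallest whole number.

k ≥ ρ*(1−ρ₁)/(ρ₁(1−ρ*)) = 0.95·0.37 / (0.63·0.05) = 11.159.
Smallest integer k = 12.

12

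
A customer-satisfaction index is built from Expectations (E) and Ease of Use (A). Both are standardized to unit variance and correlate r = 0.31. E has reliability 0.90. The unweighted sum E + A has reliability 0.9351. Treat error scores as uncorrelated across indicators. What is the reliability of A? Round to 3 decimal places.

0.930

Var(E+A) = 2 + 2·0.31 = 2.620.
True-score variance = ρ_E + ρ_A + 2·0.31, so 0.9351 = (0.90 + ρ_A + 0.62) / 2.620.
ρ_A = 0.9351·2.620 − 0.90 − 0.62 = 0.930.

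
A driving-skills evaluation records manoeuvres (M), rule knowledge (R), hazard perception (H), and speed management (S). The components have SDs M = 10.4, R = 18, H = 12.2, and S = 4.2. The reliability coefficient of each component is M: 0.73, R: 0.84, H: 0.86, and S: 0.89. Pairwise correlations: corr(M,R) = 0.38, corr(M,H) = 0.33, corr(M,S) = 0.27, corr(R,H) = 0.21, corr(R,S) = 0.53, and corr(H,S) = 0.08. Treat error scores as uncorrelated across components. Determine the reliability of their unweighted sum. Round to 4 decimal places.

0.8991

Var(M+R+H+S) = 10.4² + 18² + 12.2² + 4.2² + 2·[10.4·18·0.38 + 10.4·12.2·0.33 + 10.4·4.2·0.27 + 18·12.2·0.21 + 18·4.2·0.53 + 12.2·4.2·0.08] = 598.64 + 430.166 = 1028.81.
Under uncorrelated errors the observed covariances equal the true-score covariances, so only the own-variance terms attenuate.
True-score variance = [10.4²·0.73 + 18²·0.84 + 12.2²·0.86 + 4.2²·0.89] + 430.166 = 494.819 + 430.166 = 924.985.
Reliability = 924.985 / 1028.81 = 0.8991.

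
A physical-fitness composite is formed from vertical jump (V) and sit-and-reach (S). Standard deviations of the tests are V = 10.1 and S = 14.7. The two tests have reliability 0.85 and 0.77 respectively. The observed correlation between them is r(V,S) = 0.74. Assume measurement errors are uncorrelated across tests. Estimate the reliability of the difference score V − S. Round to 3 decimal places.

0.339

Var(V−S) = 10.1² + 14.7² − 2·10.1·14.7·0.74 = 318.1 − 219.736 = 98.3644.
Under uncorrelated errors the observed covariances equal the true-score covariances, so only the own-variance terms attenuate.
True-score variance = [10.1²·0.85 + 14.7²·0.77] − 219.736 = 253.098 − 219.736 = 33.3622.
Reliability = 33.3622 / 98.3644 = 0.339.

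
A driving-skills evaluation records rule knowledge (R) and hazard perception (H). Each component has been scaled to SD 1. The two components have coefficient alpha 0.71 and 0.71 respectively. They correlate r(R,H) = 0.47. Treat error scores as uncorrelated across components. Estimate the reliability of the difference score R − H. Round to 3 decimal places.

Var(R−H) = 1 + 1 − 2·0.47 = 2 − 0.94 = 1.06.
With uncorrelated errors the cross-covariances are all true-score covariance, so they carry over unchanged; only the diagonal terms shrink to ρᵢσᵢ².
True-score variance = [0.71 + 0.71] − 0.94 = 1.42 − 0.94 = 0.48.
Reliability = 0.48 / 1.06 = 0.453.

0.453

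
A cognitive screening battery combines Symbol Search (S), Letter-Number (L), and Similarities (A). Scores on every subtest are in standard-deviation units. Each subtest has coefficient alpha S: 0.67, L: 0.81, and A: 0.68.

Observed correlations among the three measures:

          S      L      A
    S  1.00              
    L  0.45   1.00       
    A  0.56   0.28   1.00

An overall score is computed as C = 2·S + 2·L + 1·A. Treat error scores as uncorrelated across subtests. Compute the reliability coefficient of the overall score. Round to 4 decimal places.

0.8496

Var(C) = 2² + 2² + 1 + 2·[4·0.45 + 2·0.56 + 2·0.28] = 9 + 6.96 = 15.96.
With uncorrelated errors the cross-covariances are all true-score covariance, so they carry over unchanged; only the diagonal terms shrink to ρᵢσᵢ².
True-score variance = [2²·0.67 + 2²·0.81 + 0.68] + 6.96 = 6.6 + 6.96 = 13.56.
Reliability = 13.56 / 15.96 = 0.8496.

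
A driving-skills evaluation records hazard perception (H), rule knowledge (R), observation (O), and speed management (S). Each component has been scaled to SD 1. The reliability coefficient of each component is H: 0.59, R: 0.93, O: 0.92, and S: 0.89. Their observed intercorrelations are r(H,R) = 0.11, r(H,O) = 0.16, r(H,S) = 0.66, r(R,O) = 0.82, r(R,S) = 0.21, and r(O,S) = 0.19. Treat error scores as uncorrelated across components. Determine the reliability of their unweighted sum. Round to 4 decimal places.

Var(H+R+O+S) = 4 + 2·[0.11 + 0.16 + 0.66 + 0.82 + 0.21 + 0.19] = 4 + 4.3 = 8.3.
Because errors are independent across components, Cov(Tᵢ,Tⱼ) = Cov(Xᵢ,Xⱼ); the off-diagonal part of the true-score variance is the same as above.
True-score variance = [0.59 + 0.93 + 0.92 + 0.89] + 4.3 = 3.33 + 4.3 = 7.63.
Reliability = 7.63 / 8.3 = 0.9193.

0.9193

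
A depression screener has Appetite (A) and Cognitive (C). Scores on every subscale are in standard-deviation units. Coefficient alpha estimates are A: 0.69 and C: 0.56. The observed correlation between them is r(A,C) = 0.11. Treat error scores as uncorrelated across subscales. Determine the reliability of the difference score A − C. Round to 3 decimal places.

Var(A−C) = 1 + 1 − 2·0.11 = 2 − 0.22 = 1.78.
Because errors are independent across components, Cov(Tᵢ,Tⱼ) = Cov(Xᵢ,Xⱼ); the off-diagonal part of the true-score variance is the same as above.
True-score variance = [0.69 + 0.56] − 0.22 = 1.25 − 0.22 = 1.03.
Reliability = 1.03 / 1.78 = 0.579.

0.579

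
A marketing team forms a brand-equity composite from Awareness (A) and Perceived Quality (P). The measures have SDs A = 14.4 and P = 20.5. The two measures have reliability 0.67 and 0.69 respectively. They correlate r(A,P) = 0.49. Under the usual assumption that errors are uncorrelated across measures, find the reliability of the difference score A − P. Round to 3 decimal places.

0.413

Var(A−P) = 14.4² + 20.5² − 2·14.4·20.5·0.49 = 627.61 − 289.296 = 338.314.
Under uncorrelated errors the observed covariances equal the true-score covariances, so only the own-variance terms attenuate.
True-score variance = [14.4²·0.67 + 20.5²·0.69] − 289.296 = 428.904 − 289.296 = 139.608.
Reliability = 139.608 / 338.314 = 0.413.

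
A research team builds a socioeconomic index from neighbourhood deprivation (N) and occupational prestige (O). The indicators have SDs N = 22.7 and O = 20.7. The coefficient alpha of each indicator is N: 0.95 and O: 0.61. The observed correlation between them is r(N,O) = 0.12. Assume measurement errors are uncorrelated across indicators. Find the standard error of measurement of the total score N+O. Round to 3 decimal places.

Var(total) = 943.78 + 112.774 = 1056.55.
True-score variance = 750.904 + 112.774 = 863.678, so reliability = 0.8174.
Error variance = 1056.55 − 863.678 = 192.876; SEM = √192.876 = 13.888.

13.888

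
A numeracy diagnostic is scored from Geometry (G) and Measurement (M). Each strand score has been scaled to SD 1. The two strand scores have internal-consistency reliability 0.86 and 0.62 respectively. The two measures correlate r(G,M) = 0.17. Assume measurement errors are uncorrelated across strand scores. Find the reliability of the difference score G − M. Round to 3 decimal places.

0.687

Var(G−M) = 1 + 1 − 2·0.17 = 2 − 0.34 = 1.66.
Under uncorrelated errors the observed covariances equal the true-score covariances, so only the own-variance terms attenuate.
True-score variance = [0.86 + 0.62] − 0.34 = 1.48 − 0.34 = 1.14.
Reliability = 1.14 / 1.66 = 0.687.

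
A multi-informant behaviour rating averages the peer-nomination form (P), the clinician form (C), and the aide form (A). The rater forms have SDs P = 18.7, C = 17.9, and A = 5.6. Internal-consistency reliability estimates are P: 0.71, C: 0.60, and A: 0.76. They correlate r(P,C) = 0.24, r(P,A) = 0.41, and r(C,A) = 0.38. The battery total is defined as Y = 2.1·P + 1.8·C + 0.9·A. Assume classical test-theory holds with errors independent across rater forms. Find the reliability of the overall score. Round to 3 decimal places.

0.752

Var(Y) = 2.1²·18.7² + 1.8²·17.9² + 0.9²·5.6² + 2·[3.78·18.7·17.9·0.24 + 1.89·18.7·5.6·0.41 + 1.62·17.9·5.6·0.38] = 2605.66 + 893.045 = 3498.71.
Under uncorrelated errors the observed covariances equal the true-score covariances, so only the own-variance terms attenuate.
True-score variance = [2.1²·18.7²·0.71 + 1.8²·17.9²·0.60 + 0.9²·5.6²·0.76] + 893.045 = 1737.1 + 893.045 = 2630.14.
Reliability = 2630.14 / 3498.71 = 0.752.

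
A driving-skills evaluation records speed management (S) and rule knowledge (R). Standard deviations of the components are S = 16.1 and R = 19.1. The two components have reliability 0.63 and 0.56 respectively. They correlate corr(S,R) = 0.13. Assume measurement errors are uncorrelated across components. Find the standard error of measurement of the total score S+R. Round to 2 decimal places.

16.01

Var(total) = 624.02 + 79.9526 = 703.973.
True-score variance = 367.596 + 79.9526 = 447.549, so reliability = 0.6357.
Error variance = 703.973 − 447.549 = 256.424; SEM = √256.424 = 16.01.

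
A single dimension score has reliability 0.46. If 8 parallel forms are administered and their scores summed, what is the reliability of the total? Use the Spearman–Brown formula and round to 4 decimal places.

ρ_k = kρ / (1 + (k−1)ρ) = 8·0.46 / (1 + 7·0.46) = 3.680 / 4.220 = 0.8720.

0.8720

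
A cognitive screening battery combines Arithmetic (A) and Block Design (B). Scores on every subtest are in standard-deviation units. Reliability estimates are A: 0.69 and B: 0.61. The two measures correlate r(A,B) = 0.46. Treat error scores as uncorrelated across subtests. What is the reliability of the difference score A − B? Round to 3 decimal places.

0.352

Var(A−B) = 1 + 1 − 2·0.46 = 2 − 0.92 = 1.08.
Under uncorrelated errors the observed covariances equal the true-score covariances, so only the own-variance terms attenuate.
True-score variance = [0.69 + 0.61] − 0.92 = 1.3 − 0.92 = 0.38.
Reliability = 0.38 / 1.08 = 0.352.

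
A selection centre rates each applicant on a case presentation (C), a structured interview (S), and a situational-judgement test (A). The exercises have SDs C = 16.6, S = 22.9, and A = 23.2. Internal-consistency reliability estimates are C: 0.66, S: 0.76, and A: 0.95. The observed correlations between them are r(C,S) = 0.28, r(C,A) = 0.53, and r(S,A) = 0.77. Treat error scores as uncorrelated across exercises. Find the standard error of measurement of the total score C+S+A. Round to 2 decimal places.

15.70

Var(total) = 1338.21 + 1439.28 = 2777.49.
True-score variance = 1091.75 + 1439.28 = 2531.03, so reliability = 0.9113.
Error variance = 2777.49 − 2531.03 = 246.461; SEM = √246.461 = 15.70.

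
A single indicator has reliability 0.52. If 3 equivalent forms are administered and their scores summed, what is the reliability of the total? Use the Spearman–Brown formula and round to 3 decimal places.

ρ_k = kρ / (1 + (k−1)ρ) = 3·0.52 / (1 + 2·0.52) = 1.560 / 2.040 = 0.765.

0.765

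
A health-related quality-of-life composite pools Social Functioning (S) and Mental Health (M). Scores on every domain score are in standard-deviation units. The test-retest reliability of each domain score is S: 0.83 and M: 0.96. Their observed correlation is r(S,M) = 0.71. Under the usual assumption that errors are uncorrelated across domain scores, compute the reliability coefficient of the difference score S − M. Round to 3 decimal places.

Var(S−M) = 1 + 1 − 2·0.71 = 2 − 1.42 = 0.58.
With uncorrelated errors the cross-covariances are all true-score covariance, so they carry over unchanged; only the diagonal terms shrink to ρᵢσᵢ².
True-score variance = [0.83 + 0.96] − 1.42 = 1.79 − 1.42 = 0.37.
Reliability = 0.37 / 0.58 = 0.638.

0.638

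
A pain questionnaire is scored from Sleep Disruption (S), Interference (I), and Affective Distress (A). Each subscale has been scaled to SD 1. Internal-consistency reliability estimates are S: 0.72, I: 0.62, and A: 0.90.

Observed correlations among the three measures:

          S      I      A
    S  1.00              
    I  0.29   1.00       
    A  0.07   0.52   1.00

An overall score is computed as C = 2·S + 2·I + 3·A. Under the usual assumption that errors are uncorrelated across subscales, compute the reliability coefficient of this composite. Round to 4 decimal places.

0.8659

Var(C) = 2² + 2² + 3² + 2·[4·0.29 + 6·0.07 + 6·0.52] = 17 + 9.4 = 26.4.
Because errors are independent across components, Cov(Tᵢ,Tⱼ) = Cov(Xᵢ,Xⱼ); the off-diagonal part of the true-score variance is the same as above.
True-score variance = [2²·0.72 + 2²·0.62 + 3²·0.90] + 9.4 = 13.46 + 9.4 = 22.86.
Reliability = 22.86 / 26.4 = 0.8659.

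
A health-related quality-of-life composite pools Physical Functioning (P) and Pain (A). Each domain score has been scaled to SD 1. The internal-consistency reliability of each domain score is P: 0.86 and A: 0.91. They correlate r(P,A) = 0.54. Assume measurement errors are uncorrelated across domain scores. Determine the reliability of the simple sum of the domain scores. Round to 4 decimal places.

0.9253

Var(P+A) = 2 + 2·[0.54] = 2 + 1.08 = 3.08.
With uncorrelated errors the cross-covariances are all true-score covariance, so they carry over unchanged; only the diagonal terms shrink to ρᵢσᵢ².
True-score variance = [0.86 + 0.91] + 1.08 = 1.77 + 1.08 = 2.85.
Reliability = 2.85 / 3.08 = 0.9253.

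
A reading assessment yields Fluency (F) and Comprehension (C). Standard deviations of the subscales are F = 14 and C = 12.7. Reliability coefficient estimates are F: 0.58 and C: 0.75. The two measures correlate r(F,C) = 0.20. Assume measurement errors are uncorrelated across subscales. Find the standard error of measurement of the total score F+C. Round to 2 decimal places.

Var(total) = 357.29 + 71.12 = 428.41.
True-score variance = 234.647 + 71.12 = 305.767, so reliability = 0.7137.
Error variance = 428.41 − 305.767 = 122.642; SEM = √122.642 = 11.07.

11.07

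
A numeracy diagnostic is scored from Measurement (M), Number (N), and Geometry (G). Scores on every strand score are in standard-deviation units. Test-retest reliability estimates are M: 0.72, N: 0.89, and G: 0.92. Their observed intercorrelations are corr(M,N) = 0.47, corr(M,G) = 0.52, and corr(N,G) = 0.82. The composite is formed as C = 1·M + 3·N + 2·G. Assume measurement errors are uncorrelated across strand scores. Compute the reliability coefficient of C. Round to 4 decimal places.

Var(C) = 1 + 3² + 2² + 2·[3·0.47 + 2·0.52 + 6·0.82] = 14 + 14.74 = 28.74.
Because errors are independent across components, Cov(Tᵢ,Tⱼ) = Cov(Xᵢ,Xⱼ); the off-diagonal part of the true-score variance is the same as above.
True-score variance = [0.72 + 3²·0.89 + 2²·0.92] + 14.74 = 12.41 + 14.74 = 27.15.
Reliability = 27.15 / 28.74 = 0.9447.

0.9447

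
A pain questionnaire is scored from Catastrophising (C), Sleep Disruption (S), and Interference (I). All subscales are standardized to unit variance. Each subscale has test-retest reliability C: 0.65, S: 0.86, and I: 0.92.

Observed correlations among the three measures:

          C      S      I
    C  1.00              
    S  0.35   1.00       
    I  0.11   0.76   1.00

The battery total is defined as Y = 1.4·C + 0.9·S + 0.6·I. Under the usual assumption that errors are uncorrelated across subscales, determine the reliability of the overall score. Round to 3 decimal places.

Var(Y) = 1.4² + 0.9² + 0.6² + 2·[1.26·0.35 + 0.84·0.11 + 0.54·0.76] = 3.13 + 1.8876 = 5.0176.
Because errors are independent across components, Cov(Tᵢ,Tⱼ) = Cov(Xᵢ,Xⱼ); the off-diagonal part of the true-score variance is the same as above.
True-score variance = [1.4²·0.65 + 0.9²·0.86 + 0.6²·0.92] + 1.8876 = 2.3018 + 1.8876 = 4.1894.
Reliability = 4.1894 / 5.0176 = 0.835.

0.835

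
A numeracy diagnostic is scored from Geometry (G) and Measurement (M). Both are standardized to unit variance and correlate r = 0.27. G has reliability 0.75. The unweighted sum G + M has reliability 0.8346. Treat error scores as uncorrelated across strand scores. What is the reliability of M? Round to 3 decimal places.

0.830

Var(G+M) = 2 + 2·0.27 = 2.540.
True-score variance = ρ_G + ρ_M + 2·0.27, so 0.8346 = (0.75 + ρ_M + 0.54) / 2.540.
ρ_M = 0.8346·2.540 − 0.75 − 0.54 = 0.830.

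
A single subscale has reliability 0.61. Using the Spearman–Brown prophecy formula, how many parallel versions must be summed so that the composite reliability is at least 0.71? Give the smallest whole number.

2

k ≥ ρ*(1−ρ₁)/(ρ₁(1−ρ*)) = 0.71·0.39 / (0.61·0.29) = 1.565.
Smallest integer k = 2.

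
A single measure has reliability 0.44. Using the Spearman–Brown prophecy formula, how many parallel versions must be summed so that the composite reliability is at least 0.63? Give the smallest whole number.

3

k ≥ ρ*(1−ρ₁)/(ρ₁(1−ρ*)) = 0.63·0.56 / (0.44·0.37) = 2.167.
Smallest integer k = 3.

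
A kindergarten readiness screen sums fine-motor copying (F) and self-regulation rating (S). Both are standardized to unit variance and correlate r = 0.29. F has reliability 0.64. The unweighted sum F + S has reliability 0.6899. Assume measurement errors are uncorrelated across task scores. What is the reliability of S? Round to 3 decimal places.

Var(F+S) = 2 + 2·0.29 = 2.580.
True-score variance = ρ_F + ρ_S + 2·0.29, so 0.6899 = (0.64 + ρ_S + 0.58) / 2.580.
ρ_S = 0.6899·2.580 − 0.64 − 0.58 = 0.560.

0.560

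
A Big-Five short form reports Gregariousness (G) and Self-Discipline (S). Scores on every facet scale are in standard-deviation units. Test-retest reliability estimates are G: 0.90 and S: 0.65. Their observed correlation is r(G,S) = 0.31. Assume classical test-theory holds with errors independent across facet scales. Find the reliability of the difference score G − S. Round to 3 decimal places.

Var(G−S) = 1 + 1 − 2·0.31 = 2 − 0.62 = 1.38.
With uncorrelated errors the cross-covariances are all true-score covariance, so they carry over unchanged; only the diagonal terms shrink to ρᵢσᵢ².
True-score variance = [0.90 + 0.65] − 0.62 = 1.55 − 0.62 = 0.93.
Reliability = 0.93 / 1.38 = 0.674.

0.674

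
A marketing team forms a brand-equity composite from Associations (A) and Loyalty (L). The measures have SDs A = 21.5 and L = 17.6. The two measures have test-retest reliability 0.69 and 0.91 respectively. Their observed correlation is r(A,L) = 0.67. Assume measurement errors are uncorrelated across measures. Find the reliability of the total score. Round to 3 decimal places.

Var(A+L) = 21.5² + 17.6² + 2·[21.5·17.6·0.67] = 772.01 + 507.056 = 1279.07.
Because errors are independent across components, Cov(Tᵢ,Tⱼ) = Cov(Xᵢ,Xⱼ); the off-diagonal part of the true-score variance is the same as above.
True-score variance = [21.5²·0.69 + 17.6²·0.91] + 507.056 = 600.834 + 507.056 = 1107.89.
Reliability = 1107.89 / 1279.07 = 0.866.

0.866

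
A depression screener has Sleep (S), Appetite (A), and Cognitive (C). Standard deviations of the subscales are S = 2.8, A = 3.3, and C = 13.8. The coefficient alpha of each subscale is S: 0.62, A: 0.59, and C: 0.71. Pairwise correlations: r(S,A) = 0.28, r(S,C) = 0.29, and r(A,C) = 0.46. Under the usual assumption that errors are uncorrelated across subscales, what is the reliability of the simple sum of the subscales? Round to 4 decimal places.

Var(S+A+C) = 2.8² + 3.3² + 13.8² + 2·[2.8·3.3·0.28 + 2.8·13.8·0.29 + 3.3·13.8·0.46] = 209.17 + 69.4824 = 278.652.
Because errors are independent across components, Cov(Tᵢ,Tⱼ) = Cov(Xᵢ,Xⱼ); the off-diagonal part of the true-score variance is the same as above.
True-score variance = [2.8²·0.62 + 3.3²·0.59 + 13.8²·0.71] + 69.4824 = 146.498 + 69.4824 = 215.981.
Reliability = 215.981 / 278.652 = 0.7751.

0.7751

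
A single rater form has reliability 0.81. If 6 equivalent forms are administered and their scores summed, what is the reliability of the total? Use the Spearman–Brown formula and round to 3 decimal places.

0.962

ρ_k = kρ / (1 + (k−1)ρ) = 6·0.81 / (1 + 5·0.81) = 4.860 / 5.050 = 0.962.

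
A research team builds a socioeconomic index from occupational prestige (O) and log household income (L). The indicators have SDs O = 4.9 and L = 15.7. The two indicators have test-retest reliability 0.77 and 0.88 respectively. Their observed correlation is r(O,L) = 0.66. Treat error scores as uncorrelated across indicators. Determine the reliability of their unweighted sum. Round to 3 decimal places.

Var(O+L) = 4.9² + 15.7² + 2·[4.9·15.7·0.66] = 270.5 + 101.548 = 372.048.
Under uncorrelated errors the observed covariances equal the true-score covariances, so only the own-variance terms attenuate.
True-score variance = [4.9²·0.77 + 15.7²·0.88] + 101.548 = 235.399 + 101.548 = 336.947.
Reliability = 336.947 / 372.048 = 0.906.

0.906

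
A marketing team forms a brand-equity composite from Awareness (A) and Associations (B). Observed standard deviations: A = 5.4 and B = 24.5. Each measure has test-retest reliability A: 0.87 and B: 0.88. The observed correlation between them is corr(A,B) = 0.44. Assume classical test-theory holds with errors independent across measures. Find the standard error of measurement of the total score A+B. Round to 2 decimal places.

Var(total) = 629.41 + 116.424 = 745.834.
True-score variance = 553.589 + 116.424 = 670.013, so reliability = 0.8983.
Error variance = 745.834 − 670.013 = 75.8208; SEM = √75.8208 = 8.71.

8.71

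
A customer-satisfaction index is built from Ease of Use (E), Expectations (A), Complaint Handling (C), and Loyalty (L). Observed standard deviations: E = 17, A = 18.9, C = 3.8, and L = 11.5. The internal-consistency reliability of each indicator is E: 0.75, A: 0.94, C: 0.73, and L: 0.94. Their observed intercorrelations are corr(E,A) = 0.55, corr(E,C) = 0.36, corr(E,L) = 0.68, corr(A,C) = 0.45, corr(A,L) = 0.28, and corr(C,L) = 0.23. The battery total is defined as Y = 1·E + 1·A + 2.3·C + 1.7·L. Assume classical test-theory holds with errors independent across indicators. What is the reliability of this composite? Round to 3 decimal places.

Var(Y) = 17² + 18.9² + 2.3²·3.8² + 1.7²·11.5² + 2·[17·18.9·0.55 + 2.3·17·3.8·0.36 + 1.7·17·11.5·0.68 + 2.3·18.9·3.8·0.45 + 1.7·18.9·11.5·0.28 + 3.91·3.8·11.5·0.23] = 1104.8 + 1346.59 = 2451.39.
Under uncorrelated errors the observed covariances equal the true-score covariances, so only the own-variance terms attenuate.
True-score variance = [17²·0.75 + 18.9²·0.94 + 2.3²·3.8²·0.73 + 1.7²·11.5²·0.94] + 1346.59 = 967.561 + 1346.59 = 2314.15.
Reliability = 2314.15 / 2451.39 = 0.944.

0.944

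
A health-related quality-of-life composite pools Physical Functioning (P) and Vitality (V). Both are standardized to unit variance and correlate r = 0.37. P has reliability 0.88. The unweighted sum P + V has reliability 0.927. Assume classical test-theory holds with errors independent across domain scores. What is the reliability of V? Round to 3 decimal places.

Var(P+V) = 2 + 2·0.37 = 2.740.
True-score variance = ρ_P + ρ_V + 2·0.37, so 0.927 = (0.88 + ρ_V + 0.74) / 2.740.
ρ_V = 0.927·2.740 − 0.88 − 0.74 = 0.920.

0.920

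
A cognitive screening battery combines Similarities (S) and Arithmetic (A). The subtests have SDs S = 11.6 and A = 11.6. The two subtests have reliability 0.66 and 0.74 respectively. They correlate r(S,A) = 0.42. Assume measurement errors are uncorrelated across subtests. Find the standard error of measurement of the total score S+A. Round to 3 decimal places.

Var(total) = 269.12 + 113.03 = 382.15.
True-score variance = 188.384 + 113.03 = 301.414, so reliability = 0.7887.
Error variance = 382.15 − 301.414 = 80.736; SEM = √80.736 = 8.985.

8.985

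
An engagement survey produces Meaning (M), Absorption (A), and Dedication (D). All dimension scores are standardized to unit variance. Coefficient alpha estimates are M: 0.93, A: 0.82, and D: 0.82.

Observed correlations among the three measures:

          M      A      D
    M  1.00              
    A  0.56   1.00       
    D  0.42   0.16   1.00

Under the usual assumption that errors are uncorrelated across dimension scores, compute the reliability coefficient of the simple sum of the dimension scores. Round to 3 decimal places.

0.919

Var(M+A+D) = 3 + 2·[0.56 + 0.42 + 0.16] = 3 + 2.28 = 5.28.
Under uncorrelated errors the observed covariances equal the true-score covariances, so only the own-variance terms attenuate.
True-score variance = [0.93 + 0.82 + 0.82] + 2.28 = 2.57 + 2.28 = 4.85.
Reliability = 4.85 / 5.28 = 0.919.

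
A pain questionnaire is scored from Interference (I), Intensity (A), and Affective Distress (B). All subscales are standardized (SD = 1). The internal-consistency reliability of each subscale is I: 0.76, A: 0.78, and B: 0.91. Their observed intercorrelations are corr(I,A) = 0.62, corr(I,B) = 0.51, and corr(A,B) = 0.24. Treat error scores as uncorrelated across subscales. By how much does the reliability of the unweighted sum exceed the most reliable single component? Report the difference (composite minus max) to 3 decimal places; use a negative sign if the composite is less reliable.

Var(sum) = 3 + 2.74 = 5.74; true-score variance = 2.45 + 2.74 = 5.19; composite reliability = 0.9042.
Max component reliability = 0.9100.
Difference = 0.9042 − 0.9100 = -0.006.

-0.006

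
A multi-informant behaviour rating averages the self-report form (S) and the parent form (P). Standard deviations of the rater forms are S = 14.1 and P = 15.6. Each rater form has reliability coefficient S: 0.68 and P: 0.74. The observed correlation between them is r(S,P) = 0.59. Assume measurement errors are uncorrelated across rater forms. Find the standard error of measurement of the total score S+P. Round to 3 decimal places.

Var(total) = 442.17 + 259.553 = 701.723.
True-score variance = 315.277 + 259.553 = 574.83, so reliability = 0.8192.
Error variance = 701.723 − 574.83 = 126.893; SEM = √126.893 = 11.265.

11.265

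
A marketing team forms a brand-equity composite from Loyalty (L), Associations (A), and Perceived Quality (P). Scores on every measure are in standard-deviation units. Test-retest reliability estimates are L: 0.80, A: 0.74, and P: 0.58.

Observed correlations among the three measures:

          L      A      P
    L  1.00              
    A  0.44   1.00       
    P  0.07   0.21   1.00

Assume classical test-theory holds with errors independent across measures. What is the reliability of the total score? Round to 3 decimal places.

0.802

Var(L+A+P) = 3 + 2·[0.44 + 0.07 + 0.21] = 3 + 1.44 = 4.44.
Because errors are independent across components, Cov(Tᵢ,Tⱼ) = Cov(Xᵢ,Xⱼ); the off-diagonal part of the true-score variance is the same as above.
True-score variance = [0.80 + 0.74 + 0.58] + 1.44 = 2.12 + 1.44 = 3.56.
Reliability = 3.56 / 4.44 = 0.802.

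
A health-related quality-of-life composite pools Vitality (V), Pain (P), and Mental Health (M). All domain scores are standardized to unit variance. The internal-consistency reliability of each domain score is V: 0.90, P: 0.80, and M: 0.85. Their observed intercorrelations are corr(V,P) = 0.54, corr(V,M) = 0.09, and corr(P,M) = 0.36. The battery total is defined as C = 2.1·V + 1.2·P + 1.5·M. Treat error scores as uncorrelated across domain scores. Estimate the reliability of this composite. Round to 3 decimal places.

Var(C) = 2.1² + 1.2² + 1.5² + 2·[2.52·0.54 + 3.15·0.09 + 1.8·0.36] = 8.1 + 4.5846 = 12.6846.
With uncorrelated errors the cross-covariances are all true-score covariance, so they carry over unchanged; only the diagonal terms shrink to ρᵢσᵢ².
True-score variance = [2.1²·0.90 + 1.2²·0.80 + 1.5²·0.85] + 4.5846 = 7.0335 + 4.5846 = 11.6181.
Reliability = 11.6181 / 12.6846 = 0.916.

0.916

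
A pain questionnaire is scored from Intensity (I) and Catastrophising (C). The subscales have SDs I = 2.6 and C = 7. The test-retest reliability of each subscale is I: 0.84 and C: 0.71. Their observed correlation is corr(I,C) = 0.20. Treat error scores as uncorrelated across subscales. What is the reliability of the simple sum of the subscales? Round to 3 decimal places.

0.757

Var(I+C) = 2.6² + 7² + 2·[2.6·7·0.20] = 55.76 + 7.28 = 63.04.
With uncorrelated errors the cross-covariances are all true-score covariance, so they carry over unchanged; only the diagonal terms shrink to ρᵢσᵢ².
True-score variance = [2.6²·0.84 + 7²·0.71] + 7.28 = 40.4684 + 7.28 = 47.7484.
Reliability = 47.7484 / 63.04 = 0.757.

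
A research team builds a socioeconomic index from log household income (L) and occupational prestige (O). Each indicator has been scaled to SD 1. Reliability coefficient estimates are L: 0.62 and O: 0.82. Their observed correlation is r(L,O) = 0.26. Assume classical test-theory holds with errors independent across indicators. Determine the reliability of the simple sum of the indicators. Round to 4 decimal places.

Var(L+O) = 2 + 2·[0.26] = 2 + 0.52 = 2.52.
Under uncorrelated errors the observed covariances equal the true-score covariances, so only the own-variance terms attenuate.
True-score variance = [0.62 + 0.82] + 0.52 = 1.44 + 0.52 = 1.96.
Reliability = 1.96 / 2.52 = 0.7778.

0.7778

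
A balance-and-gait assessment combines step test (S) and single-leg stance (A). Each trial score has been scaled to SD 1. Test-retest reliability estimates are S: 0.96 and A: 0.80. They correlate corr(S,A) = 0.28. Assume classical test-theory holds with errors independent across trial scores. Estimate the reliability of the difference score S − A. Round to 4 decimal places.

0.8333

Var(S−A) = 1 + 1 − 2·0.28 = 2 − 0.56 = 1.44.
Because errors are independent across components, Cov(Tᵢ,Tⱼ) = Cov(Xᵢ,Xⱼ); the off-diagonal part of the true-score variance is the same as above.
True-score variance = [0.96 + 0.80] − 0.56 = 1.76 − 0.56 = 1.2.
Reliability = 1.2 / 1.44 = 0.8333.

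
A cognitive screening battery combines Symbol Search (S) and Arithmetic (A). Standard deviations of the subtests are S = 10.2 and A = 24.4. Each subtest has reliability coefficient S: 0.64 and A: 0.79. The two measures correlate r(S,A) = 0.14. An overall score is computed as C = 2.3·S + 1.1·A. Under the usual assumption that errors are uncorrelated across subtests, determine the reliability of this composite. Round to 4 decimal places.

0.7585

Var(C) = 2.3²·10.2² + 1.1²·24.4² + 2·[2.53·10.2·24.4·0.14] = 1270.76 + 176.307 = 1447.06.
With uncorrelated errors the cross-covariances are all true-score covariance, so they carry over unchanged; only the diagonal terms shrink to ρᵢσᵢ².
True-score variance = [2.3²·10.2²·0.64 + 1.1²·24.4²·0.79] + 176.307 = 921.342 + 176.307 = 1097.65.
Reliability = 1097.65 / 1447.06 = 0.7585.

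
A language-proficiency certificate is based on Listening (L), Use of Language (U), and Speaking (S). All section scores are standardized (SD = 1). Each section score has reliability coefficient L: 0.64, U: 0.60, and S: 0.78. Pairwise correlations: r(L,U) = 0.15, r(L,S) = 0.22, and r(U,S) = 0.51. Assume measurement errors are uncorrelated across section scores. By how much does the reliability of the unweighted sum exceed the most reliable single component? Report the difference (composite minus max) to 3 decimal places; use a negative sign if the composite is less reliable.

0.014

Var(sum) = 3 + 1.76 = 4.76; true-score variance = 2.02 + 1.76 = 3.78; composite reliability = 0.7941.
Max component reliability = 0.7800.
Difference = 0.7941 − 0.7800 = 0.014.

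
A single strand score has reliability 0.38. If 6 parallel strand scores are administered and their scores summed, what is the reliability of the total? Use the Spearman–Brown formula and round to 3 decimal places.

ρ_k = kρ / (1 + (k−1)ρ) = 6·0.38 / (1 + 5·0.38) = 2.280 / 2.900 = 0.786.

0.786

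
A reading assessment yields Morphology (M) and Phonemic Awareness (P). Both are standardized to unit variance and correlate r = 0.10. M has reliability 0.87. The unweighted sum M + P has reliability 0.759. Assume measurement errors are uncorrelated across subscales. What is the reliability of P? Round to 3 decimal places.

Var(M+P) = 2 + 2·0.10 = 2.200.
True-score variance = ρ_M + ρ_P + 2·0.10, so 0.759 = (0.87 + ρ_P + 0.20) / 2.200.
ρ_P = 0.759·2.200 − 0.87 − 0.20 = 0.600.

0.600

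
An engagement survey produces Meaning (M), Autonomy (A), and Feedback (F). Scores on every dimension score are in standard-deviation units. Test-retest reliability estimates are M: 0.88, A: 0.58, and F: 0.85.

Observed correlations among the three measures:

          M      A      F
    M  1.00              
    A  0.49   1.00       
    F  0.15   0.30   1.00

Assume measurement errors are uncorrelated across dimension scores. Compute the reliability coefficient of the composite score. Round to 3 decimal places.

0.859

Var(M+A+F) = 3 + 2·[0.49 + 0.15 + 0.30] = 3 + 1.88 = 4.88.
Because errors are independent across components, Cov(Tᵢ,Tⱼ) = Cov(Xᵢ,Xⱼ); the off-diagonal part of the true-score variance is the same as above.
True-score variance = [0.88 + 0.58 + 0.85] + 1.88 = 2.31 + 1.88 = 4.19.
Reliability = 4.19 / 4.88 = 0.859.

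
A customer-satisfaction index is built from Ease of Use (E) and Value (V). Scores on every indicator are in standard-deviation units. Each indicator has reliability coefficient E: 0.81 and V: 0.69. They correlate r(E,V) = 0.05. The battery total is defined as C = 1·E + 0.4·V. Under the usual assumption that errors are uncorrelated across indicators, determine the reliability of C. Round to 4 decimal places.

0.8003

Var(C) = 1 + 0.4² + 2·[0.4·0.05] = 1.16 + 0.04 = 1.2.
With uncorrelated errors the cross-covariances are all true-score covariance, so they carry over unchanged; only the diagonal terms shrink to ρᵢσᵢ².
True-score variance = [0.81 + 0.4²·0.69] + 0.04 = 0.9204 + 0.04 = 0.9604.
Reliability = 0.9604 / 1.2 = 0.8003.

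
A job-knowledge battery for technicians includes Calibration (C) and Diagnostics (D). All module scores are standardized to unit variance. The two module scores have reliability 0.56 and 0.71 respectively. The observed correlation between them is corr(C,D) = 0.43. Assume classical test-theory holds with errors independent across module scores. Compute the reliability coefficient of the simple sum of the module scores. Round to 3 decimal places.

Var(C+D) = 2 + 2·[0.43] = 2 + 0.86 = 2.86.
With uncorrelated errors the cross-covariances are all true-score covariance, so they carry over unchanged; only the diagonal terms shrink to ρᵢσᵢ².
True-score variance = [0.56 + 0.71] + 0.86 = 1.27 + 0.86 = 2.13.
Reliability = 2.13 / 2.86 = 0.745.

0.745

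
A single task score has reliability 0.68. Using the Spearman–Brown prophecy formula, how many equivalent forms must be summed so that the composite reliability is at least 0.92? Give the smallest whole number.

6

k ≥ ρ*(1−ρ₁)/(ρ₁(1−ρ*)) = 0.92·0.32 / (0.68·0.08) = 5.412.
Smallest integer k = 6.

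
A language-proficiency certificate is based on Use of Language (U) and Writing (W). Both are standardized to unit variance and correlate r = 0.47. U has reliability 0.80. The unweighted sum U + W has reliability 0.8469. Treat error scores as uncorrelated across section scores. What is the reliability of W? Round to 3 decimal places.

Var(U+W) = 2 + 2·0.47 = 2.940.
True-score variance = ρ_U + ρ_W + 2·0.47, so 0.8469 = (0.80 + ρ_W + 0.94) / 2.940.
ρ_W = 0.8469·2.940 − 0.80 − 0.94 = 0.750.

0.750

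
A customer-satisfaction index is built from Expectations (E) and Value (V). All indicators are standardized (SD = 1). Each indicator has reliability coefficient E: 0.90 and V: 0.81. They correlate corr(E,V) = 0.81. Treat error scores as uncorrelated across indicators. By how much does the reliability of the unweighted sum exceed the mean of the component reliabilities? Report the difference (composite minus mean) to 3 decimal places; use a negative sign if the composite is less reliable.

Var(sum) = 2 + 1.62 = 3.62; true-score variance = 1.71 + 1.62 = 3.33; composite reliability = 0.9199.
Mean component reliability = 0.8550.
Difference = 0.9199 − 0.8550 = 0.065.

0.065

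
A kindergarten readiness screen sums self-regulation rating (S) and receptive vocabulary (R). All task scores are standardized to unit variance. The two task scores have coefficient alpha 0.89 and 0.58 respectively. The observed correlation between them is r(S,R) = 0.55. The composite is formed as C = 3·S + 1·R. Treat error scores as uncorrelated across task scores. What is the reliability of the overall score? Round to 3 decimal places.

0.894

Var(C) = 3² + 1 + 2·[3·0.55] = 10 + 3.3 = 13.3.
With uncorrelated errors the cross-covariances are all true-score covariance, so they carry over unchanged; only the diagonal terms shrink to ρᵢσᵢ².
True-score variance = [3²·0.89 + 0.58] + 3.3 = 8.59 + 3.3 = 11.89.
Reliability = 11.89 / 13.3 = 0.894.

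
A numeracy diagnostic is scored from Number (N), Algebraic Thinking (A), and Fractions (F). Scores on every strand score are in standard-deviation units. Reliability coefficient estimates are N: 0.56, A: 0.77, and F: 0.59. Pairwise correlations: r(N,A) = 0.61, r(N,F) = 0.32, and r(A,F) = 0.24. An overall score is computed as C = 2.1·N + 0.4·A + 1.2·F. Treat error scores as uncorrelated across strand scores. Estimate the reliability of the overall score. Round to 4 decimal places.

Var(C) = 2.1² + 0.4² + 1.2² + 2·[0.84·0.61 + 2.52·0.32 + 0.48·0.24] = 6.01 + 2.868 = 8.878.
Under uncorrelated errors the observed covariances equal the true-score covariances, so only the own-variance terms attenuate.
True-score variance = [2.1²·0.56 + 0.4²·0.77 + 1.2²·0.59] + 2.868 = 3.4424 + 2.868 = 6.3104.
Reliability = 6.3104 / 8.878 = 0.7108.

0.7108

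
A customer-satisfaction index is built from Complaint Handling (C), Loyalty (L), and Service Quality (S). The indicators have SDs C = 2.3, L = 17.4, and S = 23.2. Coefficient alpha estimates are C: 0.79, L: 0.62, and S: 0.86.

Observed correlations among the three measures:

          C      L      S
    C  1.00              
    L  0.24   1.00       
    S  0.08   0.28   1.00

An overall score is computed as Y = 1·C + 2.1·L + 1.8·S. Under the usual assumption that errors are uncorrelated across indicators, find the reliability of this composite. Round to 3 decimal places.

Var(Y) = 2.3² + 2.1²·17.4² + 1.8²·23.2² + 2·[2.1·2.3·17.4·0.24 + 1.8·2.3·23.2·0.08 + 3.78·17.4·23.2·0.28] = 3084.36 + 910.218 = 3994.58.
With uncorrelated errors the cross-covariances are all true-score covariance, so they carry over unchanged; only the diagonal terms shrink to ρᵢσᵢ².
True-score variance = [2.3²·0.79 + 2.1²·17.4²·0.62 + 1.8²·23.2²·0.86] + 910.218 = 2331.74 + 910.218 = 3241.96.
Reliability = 3241.96 / 3994.58 = 0.812.

0.812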